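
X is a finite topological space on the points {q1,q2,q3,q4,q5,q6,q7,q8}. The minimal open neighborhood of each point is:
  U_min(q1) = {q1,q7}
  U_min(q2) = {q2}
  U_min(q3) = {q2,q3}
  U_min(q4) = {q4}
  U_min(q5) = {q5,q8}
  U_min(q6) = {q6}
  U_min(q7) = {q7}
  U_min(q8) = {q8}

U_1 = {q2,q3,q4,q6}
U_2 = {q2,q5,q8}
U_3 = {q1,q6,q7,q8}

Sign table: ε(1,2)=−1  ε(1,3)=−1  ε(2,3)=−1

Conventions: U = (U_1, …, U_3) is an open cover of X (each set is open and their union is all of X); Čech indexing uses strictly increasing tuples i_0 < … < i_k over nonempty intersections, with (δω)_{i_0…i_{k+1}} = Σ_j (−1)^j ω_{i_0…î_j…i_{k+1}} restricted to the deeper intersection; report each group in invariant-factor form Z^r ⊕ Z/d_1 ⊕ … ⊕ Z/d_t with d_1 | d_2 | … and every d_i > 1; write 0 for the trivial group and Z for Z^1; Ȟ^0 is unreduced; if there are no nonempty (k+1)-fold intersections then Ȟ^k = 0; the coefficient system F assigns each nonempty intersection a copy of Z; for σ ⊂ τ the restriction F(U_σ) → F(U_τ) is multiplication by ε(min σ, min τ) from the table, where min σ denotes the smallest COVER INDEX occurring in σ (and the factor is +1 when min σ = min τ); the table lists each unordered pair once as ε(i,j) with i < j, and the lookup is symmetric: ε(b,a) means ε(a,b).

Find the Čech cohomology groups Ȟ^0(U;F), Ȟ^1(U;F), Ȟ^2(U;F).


nonempty overlaps:
  U12={q2} U13={q6} U23={q8}
C dims 3,3; δ0: rk 3, SNF 1^2·2
degree 0: 3−3−0 = 0 → Ȟ^0 ≅ 0
degree 1: 3−0−3 = 0 plus torsion [2] → Ȟ^1 ≅ Z/2
degree 2: 0−0−0 = 0 → Ȟ^2 ≅ 0

Ȟ^0 ≅ 0, Ȟ^1 ≅ Z/2 and Ȟ^2 ≅ 0


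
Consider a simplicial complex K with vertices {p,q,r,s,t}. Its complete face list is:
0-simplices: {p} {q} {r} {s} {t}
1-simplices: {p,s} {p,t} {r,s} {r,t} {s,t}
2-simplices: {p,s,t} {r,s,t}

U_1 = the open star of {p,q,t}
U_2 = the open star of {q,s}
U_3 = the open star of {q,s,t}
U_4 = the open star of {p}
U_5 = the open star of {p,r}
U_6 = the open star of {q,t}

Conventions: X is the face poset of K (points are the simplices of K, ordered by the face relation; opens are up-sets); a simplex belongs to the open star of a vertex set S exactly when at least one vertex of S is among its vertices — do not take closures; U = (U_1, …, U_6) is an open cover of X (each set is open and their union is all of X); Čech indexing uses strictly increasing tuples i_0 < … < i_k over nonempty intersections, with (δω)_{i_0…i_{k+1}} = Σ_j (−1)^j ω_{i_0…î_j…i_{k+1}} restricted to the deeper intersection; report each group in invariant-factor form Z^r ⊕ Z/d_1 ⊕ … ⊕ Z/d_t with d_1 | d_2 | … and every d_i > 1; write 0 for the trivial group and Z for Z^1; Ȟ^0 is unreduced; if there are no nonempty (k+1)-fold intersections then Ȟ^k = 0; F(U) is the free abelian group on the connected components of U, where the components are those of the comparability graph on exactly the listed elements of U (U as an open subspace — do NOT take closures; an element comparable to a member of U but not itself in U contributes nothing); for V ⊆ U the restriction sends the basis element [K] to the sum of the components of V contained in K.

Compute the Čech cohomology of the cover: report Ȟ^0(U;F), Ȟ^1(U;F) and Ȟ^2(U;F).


nonempty intersections:
  U1={{p},{q},{t},{p,s},{p,t},{r,t},{s,t},{p,s,t},{r,s,t}} U2={{q},{s},{p,s},{r,s},{s,t},{p,s,t},{r,s,t}} U3={{q},{s},{t},{p,s},{p,t},{r,s},{r,t},{s,t},{p,s,t},{r,s,t}} U4={{p},{p,s},{p,t},{p,s,t}} U5={{p},{r},{p,s},{p,t},{r,s},{r,t},{p,s,t},{r,s,t}} U6={{q},{t},{p,t},{r,t},{s,t},{p,s,t},{r,s,t}}
  U12={{q},{p,s},{s,t},{p,s,t},{r,s,t}} U13={{q},{t},{p,s},{p,t},{r,t},{s,t},{p,s,t},{r,s,t}} U14={{p},{p,s},{p,t},{p,s,t}} U15={{p},{p,s},{p,t},{r,t},{p,s,t},{r,s,t}} U16={{q},{t},{p,t},{r,t},{s,t},{p,s,t},{r,s,t}} U23={{q},{s},{p,s},{r,s},{s,t},{p,s,t},{r,s,t}} U24={{p,s},{p,s,t}} U25={{p,s},{r,s},{p,s,t},{r,s,t}} U26={{q},{s,t},{p,s,t},{r,s,t}} U34={{p,s},{p,t},{p,s,t}} U35={{p,s},{p,t},{r,s},{r,t},{p,s,t},{r,s,t}} U36={{q},{t},{p,t},{r,t},{s,t},{p,s,t},{r,s,t}} U45={{p},{p,s},{p,t},{p,s,t}} U46={{p,t},{p,s,t}} U56={{p,t},{r,t},{p,s,t},{r,s,t}}
  U123={{q},{p,s},{s,t},{p,s,t},{r,s,t}} U124={{p,s},{p,s,t}} U125={{p,s},{p,s,t},{r,s,t}} U126={{q},{s,t},{p,s,t},{r,s,t}} U134={{p,s},{p,t},{p,s,t}} U135={{p,s},{p,t},{r,t},{p,s,t},{r,s,t}} U136={{q},{t},{p,t},{r,t},{s,t},{p,s,t},{r,s,t}} U145={{p},{p,s},{p,t},{p,s,t}} U146={{p,t},{p,s,t}} U156={{p,t},{r,t},{p,s,t},{r,s,t}} U234={{p,s},{p,s,t}} U235={{p,s},{r,s},{p,s,t},{r,s,t}} U236={{q},{s,t},{p,s,t},{r,s,t}} U245={{p,s},{p,s,t}} U246={{p,s,t}} U256={{p,s,t},{r,s,t}} U345={{p,s},{p,t},{p,s,t}} U346={{p,t},{p,s,t}} U356={{p,t},{r,t},{p,s,t},{r,s,t}} U456={{p,t},{p,s,t}}
  U1234={{p,s},{p,s,t}} U1235={{p,s},{p,s,t},{r,s,t}} U1236={{q},{s,t},{p,s,t},{r,s,t}} U1245={{p,s},{p,s,t}} U1246={{p,s,t}} U1256={{p,s,t},{r,s,t}} U1345={{p,s},{p,t},{p,s,t}} U1346={{p,t},{p,s,t}} U1356={{p,t},{r,t},{p,s,t},{r,s,t}} U1456={{p,t},{p,s,t}} U2345={{p,s},{p,s,t}} U2346={{p,s,t}} U2356={{p,s,t},{r,s,t}} U2456={{p,s,t}} U3456={{p,t},{p,s,t}}
  U12345={{p,s},{p,s,t}} U12346={{p,s,t}} U12356={{p,s,t},{r,s,t}} U12456={{p,s,t}} U13456={{p,t},{p,s,t}} U23456={{p,s,t}}
  U123456={{p,s,t}}
components per intersection:
  U1: {{p},{t},{p,s},{p,t},{r,t},{s,t},{p,s,t},{r,s,t}} {{q}}
  U2: {{q}} {{s},{p,s},{r,s},{s,t},{p,s,t},{r,s,t}}
  U3: {{q}} {{s},{t},{p,s},{p,t},{r,s},{r,t},{s,t},{p,s,t},{r,s,t}}
  U4: {{p},{p,s},{p,t},{p,s,t}}
  U5: {{p},{p,s},{p,t},{p,s,t}} {{r},{r,s},{r,t},{r,s,t}}
  U6: {{q}} {{t},{p,t},{r,t},{s,t},{p,s,t},{r,s,t}}
  U12: {{q}} {{p,s},{s,t},{p,s,t},{r,s,t}}
  U13: {{q}} {{t},{p,s},{p,t},{r,t},{s,t},{p,s,t},{r,s,t}}
  U14: {{p},{p,s},{p,t},{p,s,t}}
  U15: {{p},{p,s},{p,t},{p,s,t}} {{r,t},{r,s,t}}
  U16: {{q}} {{t},{p,t},{r,t},{s,t},{p,s,t},{r,s,t}}
  U23: {{q}} {{s},{p,s},{r,s},{s,t},{p,s,t},{r,s,t}}
  U24: {{p,s},{p,s,t}}
  U25: {{p,s},{p,s,t}} {{r,s},{r,s,t}}
  U26: {{q}} {{s,t},{p,s,t},{r,s,t}}
  U34: {{p,s},{p,t},{p,s,t}}
  U35: {{p,s},{p,t},{p,s,t}} {{r,s},{r,t},{r,s,t}}
  U36: {{q}} {{t},{p,t},{r,t},{s,t},{p,s,t},{r,s,t}}
  U45: {{p},{p,s},{p,t},{p,s,t}}
  U46: {{p,t},{p,s,t}}
  U56: {{p,t},{p,s,t}} {{r,t},{r,s,t}}
  U123: {{q}} {{p,s},{s,t},{p,s,t},{r,s,t}}
  U124: {{p,s},{p,s,t}}
  U125: {{p,s},{p,s,t}} {{r,s,t}}
  U126: {{q}} {{s,t},{p,s,t},{r,s,t}}
  U134: {{p,s},{p,t},{p,s,t}}
  U135: {{p,s},{p,t},{p,s,t}} {{r,t},{r,s,t}}
  U136: {{q}} {{t},{p,t},{r,t},{s,t},{p,s,t},{r,s,t}}
  U145: {{p},{p,s},{p,t},{p,s,t}}
  U146: {{p,t},{p,s,t}}
  U156: {{p,t},{p,s,t}} {{r,t},{r,s,t}}
  U234: {{p,s},{p,s,t}}
  U235: {{p,s},{p,s,t}} {{r,s},{r,s,t}}
  U236: {{q}} {{s,t},{p,s,t},{r,s,t}}
  U245: {{p,s},{p,s,t}}
  U246: {{p,s,t}}
  U256: {{p,s,t}} {{r,s,t}}
  U345: {{p,s},{p,t},{p,s,t}}
  U346: {{p,t},{p,s,t}}
  U356: {{p,t},{p,s,t}} {{r,t},{r,s,t}}
  U456: {{p,t},{p,s,t}}
  U1234: {{p,s},{p,s,t}}
  U1235: {{p,s},{p,s,t}} {{r,s,t}}
  U1236: {{q}} {{s,t},{p,s,t},{r,s,t}}
  U1245: {{p,s},{p,s,t}}
  U1246: {{p,s,t}}
  U1256: {{p,s,t}} {{r,s,t}}
  U1345: {{p,s},{p,t},{p,s,t}}
  U1346: {{p,t},{p,s,t}}
  U1356: {{p,t},{p,s,t}} {{r,t},{r,s,t}}
  U1456: {{p,t},{p,s,t}}
  U2345: {{p,s},{p,s,t}}
  U2346: {{p,s,t}}
  U2356: {{p,s,t}} {{r,s,t}}
  U2456: {{p,s,t}}
  U3456: {{p,t},{p,s,t}}
  U12345: {{p,s},{p,s,t}}
  U12346: {{p,s,t}}
  U12356: {{p,s,t}} {{r,s,t}}
  U12456: {{p,s,t}}
  U13456: {{p,t},{p,s,t}}
  U23456: {{p,s,t}}
  U123456: {{p,s,t}}
C dims 11,25,30,20; δ0: rk 9, SNF 1^9; δ1: rk 16, SNF 1^16; δ2: rk 14, SNF 1^14
Ȟ^0: (11−9)−0=2 ⇒ Z^2
Ȟ^1: (25−16)−9=0 ⇒ 0
Ȟ^2: (30−14)−16=0 ⇒ 0

Ȟ^0 ≅ Z^2, Ȟ^1 ≅ 0, Ȟ^2 ≅ 0


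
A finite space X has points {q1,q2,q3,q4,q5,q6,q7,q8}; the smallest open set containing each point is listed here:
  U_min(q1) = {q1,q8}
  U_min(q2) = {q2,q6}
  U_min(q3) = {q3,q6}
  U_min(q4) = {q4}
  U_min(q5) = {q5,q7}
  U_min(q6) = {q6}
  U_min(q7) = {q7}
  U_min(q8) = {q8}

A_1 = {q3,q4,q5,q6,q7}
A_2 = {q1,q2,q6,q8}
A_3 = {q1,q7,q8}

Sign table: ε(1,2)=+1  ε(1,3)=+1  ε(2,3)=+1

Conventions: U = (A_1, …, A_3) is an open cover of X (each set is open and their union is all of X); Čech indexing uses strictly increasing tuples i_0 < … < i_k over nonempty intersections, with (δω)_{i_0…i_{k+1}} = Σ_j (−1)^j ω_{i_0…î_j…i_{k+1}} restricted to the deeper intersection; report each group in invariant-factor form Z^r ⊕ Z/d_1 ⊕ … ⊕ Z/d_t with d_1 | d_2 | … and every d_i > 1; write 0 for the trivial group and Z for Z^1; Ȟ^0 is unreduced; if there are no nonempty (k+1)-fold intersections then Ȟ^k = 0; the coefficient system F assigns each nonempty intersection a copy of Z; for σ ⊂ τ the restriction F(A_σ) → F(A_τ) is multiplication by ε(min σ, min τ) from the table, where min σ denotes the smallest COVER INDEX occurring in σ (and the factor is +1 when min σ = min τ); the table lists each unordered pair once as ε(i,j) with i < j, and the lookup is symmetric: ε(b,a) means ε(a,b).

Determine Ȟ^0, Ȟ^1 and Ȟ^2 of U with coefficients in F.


Ȟ^0 = Z,  Ȟ^1 = Z,  Ȟ^2 = 0

nerve of the cover:
  A12={q6} A13={q7} A23={q1,q8}
C dims 3,3; δ0: rk 2, SNF 1^2
Ȟ^0 = (3 − 2) − 0 = 1, so Ȟ^0 ≅ Z
Ȟ^1 = (3 − 0) − 2 = 1, so Ȟ^1 ≅ Z
Ȟ^2 = (0 − 0) − 0 = 0, so Ȟ^2 ≅ 0


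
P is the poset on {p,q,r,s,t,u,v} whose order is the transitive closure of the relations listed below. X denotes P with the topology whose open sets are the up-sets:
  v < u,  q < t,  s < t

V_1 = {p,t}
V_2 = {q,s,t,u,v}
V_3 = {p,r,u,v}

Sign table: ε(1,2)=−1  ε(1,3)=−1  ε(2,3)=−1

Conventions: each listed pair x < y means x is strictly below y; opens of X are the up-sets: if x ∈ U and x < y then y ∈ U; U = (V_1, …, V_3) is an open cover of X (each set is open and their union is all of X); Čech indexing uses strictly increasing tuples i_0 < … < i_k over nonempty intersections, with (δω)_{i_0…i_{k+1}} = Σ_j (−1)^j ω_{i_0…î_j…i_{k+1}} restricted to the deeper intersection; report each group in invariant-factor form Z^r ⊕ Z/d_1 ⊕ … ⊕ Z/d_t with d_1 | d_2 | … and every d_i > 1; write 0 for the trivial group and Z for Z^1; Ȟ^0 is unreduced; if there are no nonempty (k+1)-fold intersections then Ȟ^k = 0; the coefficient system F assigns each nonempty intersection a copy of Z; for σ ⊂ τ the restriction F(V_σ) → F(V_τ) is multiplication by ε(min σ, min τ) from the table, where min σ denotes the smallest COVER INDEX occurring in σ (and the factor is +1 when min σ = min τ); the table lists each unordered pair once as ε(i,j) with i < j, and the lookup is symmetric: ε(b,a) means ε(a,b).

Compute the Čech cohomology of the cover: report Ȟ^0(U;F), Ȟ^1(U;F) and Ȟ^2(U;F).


Ȟ^0(U;F) ≅ 0, Ȟ^1(U;F) ≅ Z/2, Ȟ^2(U;F) ≅ 0

nerve simplices:
  V12={t} V13={p} V23={u,v}
C dims 3,3; δ0: rk 3, SNF 1^2·2
degree 0: 3−3−0 = 0 → Ȟ^0 ≅ 0
degree 1: 3−0−3 = 0 plus torsion [2] → Ȟ^1 ≅ Z/2
degree 2: 0−0−0 = 0 → Ȟ^2 ≅ 0


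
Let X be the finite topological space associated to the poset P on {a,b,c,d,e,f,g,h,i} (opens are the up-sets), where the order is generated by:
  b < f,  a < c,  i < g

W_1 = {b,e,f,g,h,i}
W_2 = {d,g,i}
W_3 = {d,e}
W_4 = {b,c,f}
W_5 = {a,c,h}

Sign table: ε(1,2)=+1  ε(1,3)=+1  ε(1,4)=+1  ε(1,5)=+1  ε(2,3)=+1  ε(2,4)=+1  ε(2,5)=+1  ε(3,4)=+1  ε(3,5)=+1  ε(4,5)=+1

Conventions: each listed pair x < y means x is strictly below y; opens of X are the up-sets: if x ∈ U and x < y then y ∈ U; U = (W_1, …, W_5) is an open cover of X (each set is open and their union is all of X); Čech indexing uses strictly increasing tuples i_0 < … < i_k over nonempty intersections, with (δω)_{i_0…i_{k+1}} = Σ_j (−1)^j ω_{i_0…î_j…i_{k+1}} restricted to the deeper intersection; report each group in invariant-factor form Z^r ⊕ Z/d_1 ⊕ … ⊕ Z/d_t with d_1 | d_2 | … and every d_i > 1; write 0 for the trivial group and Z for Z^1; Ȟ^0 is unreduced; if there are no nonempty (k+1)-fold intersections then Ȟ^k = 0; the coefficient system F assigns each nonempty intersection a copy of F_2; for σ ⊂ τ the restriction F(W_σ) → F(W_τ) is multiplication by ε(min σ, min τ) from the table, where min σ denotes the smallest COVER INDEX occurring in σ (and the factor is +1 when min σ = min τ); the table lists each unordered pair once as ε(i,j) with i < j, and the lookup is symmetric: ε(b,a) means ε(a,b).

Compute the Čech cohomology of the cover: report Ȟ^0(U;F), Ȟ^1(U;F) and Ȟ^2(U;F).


nonempty overlaps:
  W12={g,i} W13={e} W14={b,f} W15={h} W23={d} W45={c}
C dims 5,6; δ0: rk_F2 4
degree 0: 5−4−0 = 1 → Ȟ^0 ≅ Z/2
degree 1: 6−0−4 = 2 → Ȟ^1 ≅ Z/2 ⊕ Z/2
degree 2: 0−0−0 = 0 → Ȟ^2 ≅ 0

Ȟ^0 ≅ Z/2; Ȟ^1 ≅ Z/2 ⊕ Z/2; Ȟ^2 ≅ 0


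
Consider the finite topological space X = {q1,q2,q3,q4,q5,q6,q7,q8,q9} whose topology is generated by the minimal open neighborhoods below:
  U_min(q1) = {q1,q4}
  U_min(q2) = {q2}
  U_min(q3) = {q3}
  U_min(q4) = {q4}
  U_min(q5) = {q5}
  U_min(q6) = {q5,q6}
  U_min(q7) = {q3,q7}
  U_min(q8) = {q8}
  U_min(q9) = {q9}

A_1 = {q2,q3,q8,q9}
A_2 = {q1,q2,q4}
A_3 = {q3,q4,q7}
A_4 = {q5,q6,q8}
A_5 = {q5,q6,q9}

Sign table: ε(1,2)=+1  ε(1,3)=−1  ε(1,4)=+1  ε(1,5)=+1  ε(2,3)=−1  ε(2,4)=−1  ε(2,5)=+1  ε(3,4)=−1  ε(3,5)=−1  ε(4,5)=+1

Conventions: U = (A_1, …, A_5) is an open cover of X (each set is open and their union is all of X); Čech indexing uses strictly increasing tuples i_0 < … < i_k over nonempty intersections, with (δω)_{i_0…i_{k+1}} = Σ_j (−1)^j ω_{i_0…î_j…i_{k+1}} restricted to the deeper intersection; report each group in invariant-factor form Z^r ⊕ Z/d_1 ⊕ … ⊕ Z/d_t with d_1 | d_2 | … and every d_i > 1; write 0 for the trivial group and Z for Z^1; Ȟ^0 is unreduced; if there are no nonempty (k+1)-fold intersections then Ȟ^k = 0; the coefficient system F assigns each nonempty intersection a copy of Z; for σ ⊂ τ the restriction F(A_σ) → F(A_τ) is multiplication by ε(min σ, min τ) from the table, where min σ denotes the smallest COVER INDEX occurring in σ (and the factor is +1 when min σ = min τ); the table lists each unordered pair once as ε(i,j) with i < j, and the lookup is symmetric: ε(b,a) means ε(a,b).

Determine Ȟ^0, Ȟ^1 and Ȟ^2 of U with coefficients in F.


nonempty overlaps:
  A12={q2} A13={q3} A14={q8} A15={q9} A23={q4} A45={q5,q6}
C dims 5,6; δ0: rk 4, SNF 1^4
degree 0: 5−4−0 = 1 → Ȟ^0 ≅ Z
degree 1: 6−0−4 = 2 → Ȟ^1 ≅ Z^2
degree 2: 0−0−0 = 0 → Ȟ^2 ≅ 0

Ȟ^0 = Z, Ȟ^1 = Z^2, Ȟ^2 = 0


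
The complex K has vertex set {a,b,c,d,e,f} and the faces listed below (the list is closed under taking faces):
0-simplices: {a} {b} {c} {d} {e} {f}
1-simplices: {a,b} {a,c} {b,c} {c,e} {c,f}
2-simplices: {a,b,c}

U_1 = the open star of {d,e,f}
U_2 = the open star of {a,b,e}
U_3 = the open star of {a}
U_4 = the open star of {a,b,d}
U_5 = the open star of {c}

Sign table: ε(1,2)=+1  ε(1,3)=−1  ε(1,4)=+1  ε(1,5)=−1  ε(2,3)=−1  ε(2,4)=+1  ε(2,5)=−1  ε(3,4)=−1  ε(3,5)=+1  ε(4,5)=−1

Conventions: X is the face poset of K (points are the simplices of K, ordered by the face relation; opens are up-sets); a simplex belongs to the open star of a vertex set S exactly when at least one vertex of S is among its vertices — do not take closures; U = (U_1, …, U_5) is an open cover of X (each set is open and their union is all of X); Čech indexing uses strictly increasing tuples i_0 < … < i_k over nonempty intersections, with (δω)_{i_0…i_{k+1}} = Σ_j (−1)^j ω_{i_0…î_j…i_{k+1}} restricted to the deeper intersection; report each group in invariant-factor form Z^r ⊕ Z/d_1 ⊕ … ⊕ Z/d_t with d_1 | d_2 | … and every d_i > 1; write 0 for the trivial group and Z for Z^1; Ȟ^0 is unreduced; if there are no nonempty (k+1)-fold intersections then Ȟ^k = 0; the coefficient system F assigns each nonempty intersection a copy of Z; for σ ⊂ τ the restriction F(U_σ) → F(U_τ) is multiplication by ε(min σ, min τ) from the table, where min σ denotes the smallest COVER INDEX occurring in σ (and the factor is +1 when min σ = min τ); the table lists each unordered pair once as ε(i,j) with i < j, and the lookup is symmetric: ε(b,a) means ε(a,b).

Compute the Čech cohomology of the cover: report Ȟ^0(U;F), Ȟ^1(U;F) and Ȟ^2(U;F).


nerve simplices:
  U1={{d},{e},{f},{c,e},{c,f}} U2={{a},{b},{e},{a,b},{a,c},{b,c},{c,e},{a,b,c}} U3={{a},{a,b},{a,c},{a,b,c}} U4={{a},{b},{d},{a,b},{a,c},{b,c},{a,b,c}} U5={{c},{a,c},{b,c},{c,e},{c,f},{a,b,c}}
  U12={{e},{c,e}} U14={{d}} U15={{c,e},{c,f}} U23={{a},{a,b},{a,c},{a,b,c}} U24={{a},{b},{a,b},{a,c},{b,c},{a,b,c}} U25={{a,c},{b,c},{c,e},{a,b,c}} U34={{a},{a,b},{a,c},{a,b,c}} U35={{a,c},{a,b,c}} U45={{a,c},{b,c},{a,b,c}}
  U125={{c,e}} U234={{a},{a,b},{a,c},{a,b,c}} U235={{a,c},{a,b,c}} U245={{a,c},{b,c},{a,b,c}} U345={{a,c},{a,b,c}}
  U2345={{a,c},{a,b,c}}
C dims 5,9,5,1; δ0: rk 4, SNF 1^4; δ1: rk 4, SNF 1^4; δ2: rk 1, SNF 1^1
degree 0: 5−4−0 = 1 → Ȟ^0 ≅ Z
degree 1: 9−4−4 = 1 → Ȟ^1 ≅ Z
degree 2: 5−1−4 = 0 → Ȟ^2 ≅ 0

Ȟ^0 ≅ Z; Ȟ^1 ≅ Z; Ȟ^2 ≅ 0


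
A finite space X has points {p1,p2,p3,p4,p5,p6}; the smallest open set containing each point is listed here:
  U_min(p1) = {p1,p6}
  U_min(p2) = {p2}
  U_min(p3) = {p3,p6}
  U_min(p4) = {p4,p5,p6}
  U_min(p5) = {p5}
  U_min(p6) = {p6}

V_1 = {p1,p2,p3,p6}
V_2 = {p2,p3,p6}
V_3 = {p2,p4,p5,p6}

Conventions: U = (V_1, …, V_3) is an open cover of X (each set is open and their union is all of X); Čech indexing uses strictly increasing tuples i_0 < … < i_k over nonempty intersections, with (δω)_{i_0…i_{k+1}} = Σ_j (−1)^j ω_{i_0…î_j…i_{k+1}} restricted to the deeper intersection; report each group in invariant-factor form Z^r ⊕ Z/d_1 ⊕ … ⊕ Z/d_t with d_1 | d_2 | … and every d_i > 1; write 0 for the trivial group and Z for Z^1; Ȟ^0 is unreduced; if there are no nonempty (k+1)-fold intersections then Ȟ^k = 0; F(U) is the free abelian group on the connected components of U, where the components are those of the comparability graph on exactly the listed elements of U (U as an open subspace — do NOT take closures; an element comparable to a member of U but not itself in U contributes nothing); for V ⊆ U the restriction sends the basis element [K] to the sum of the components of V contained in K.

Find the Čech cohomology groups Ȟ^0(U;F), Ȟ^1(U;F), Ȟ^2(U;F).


nerve of the cover:
  V12={p2,p3,p6} V13={p2,p6} V23={p2,p6}
  V123={p2,p6}
components per intersection:
  V1: {p1,p3,p6} {p2}
  V2: {p2} {p3,p6}
  V3: {p2} {p4,p5,p6}
  V12: {p2} {p3,p6}
  V13: {p2} {p6}
  V23: {p2} {p6}
  V123: {p2} {p6}
C dims 6,6,2; δ0: rk 4, SNF 1^4; δ1: rk 2, SNF 1^2
Ȟ^0 = (6 − 4) − 0 = 2, so Ȟ^0 ≅ Z^2
Ȟ^1 = (6 − 2) − 4 = 0, so Ȟ^1 ≅ 0
Ȟ^2 = (2 − 0) − 2 = 0, so Ȟ^2 ≅ 0

Ȟ^0 = Z^2; Ȟ^1 = 0; Ȟ^2 = 0


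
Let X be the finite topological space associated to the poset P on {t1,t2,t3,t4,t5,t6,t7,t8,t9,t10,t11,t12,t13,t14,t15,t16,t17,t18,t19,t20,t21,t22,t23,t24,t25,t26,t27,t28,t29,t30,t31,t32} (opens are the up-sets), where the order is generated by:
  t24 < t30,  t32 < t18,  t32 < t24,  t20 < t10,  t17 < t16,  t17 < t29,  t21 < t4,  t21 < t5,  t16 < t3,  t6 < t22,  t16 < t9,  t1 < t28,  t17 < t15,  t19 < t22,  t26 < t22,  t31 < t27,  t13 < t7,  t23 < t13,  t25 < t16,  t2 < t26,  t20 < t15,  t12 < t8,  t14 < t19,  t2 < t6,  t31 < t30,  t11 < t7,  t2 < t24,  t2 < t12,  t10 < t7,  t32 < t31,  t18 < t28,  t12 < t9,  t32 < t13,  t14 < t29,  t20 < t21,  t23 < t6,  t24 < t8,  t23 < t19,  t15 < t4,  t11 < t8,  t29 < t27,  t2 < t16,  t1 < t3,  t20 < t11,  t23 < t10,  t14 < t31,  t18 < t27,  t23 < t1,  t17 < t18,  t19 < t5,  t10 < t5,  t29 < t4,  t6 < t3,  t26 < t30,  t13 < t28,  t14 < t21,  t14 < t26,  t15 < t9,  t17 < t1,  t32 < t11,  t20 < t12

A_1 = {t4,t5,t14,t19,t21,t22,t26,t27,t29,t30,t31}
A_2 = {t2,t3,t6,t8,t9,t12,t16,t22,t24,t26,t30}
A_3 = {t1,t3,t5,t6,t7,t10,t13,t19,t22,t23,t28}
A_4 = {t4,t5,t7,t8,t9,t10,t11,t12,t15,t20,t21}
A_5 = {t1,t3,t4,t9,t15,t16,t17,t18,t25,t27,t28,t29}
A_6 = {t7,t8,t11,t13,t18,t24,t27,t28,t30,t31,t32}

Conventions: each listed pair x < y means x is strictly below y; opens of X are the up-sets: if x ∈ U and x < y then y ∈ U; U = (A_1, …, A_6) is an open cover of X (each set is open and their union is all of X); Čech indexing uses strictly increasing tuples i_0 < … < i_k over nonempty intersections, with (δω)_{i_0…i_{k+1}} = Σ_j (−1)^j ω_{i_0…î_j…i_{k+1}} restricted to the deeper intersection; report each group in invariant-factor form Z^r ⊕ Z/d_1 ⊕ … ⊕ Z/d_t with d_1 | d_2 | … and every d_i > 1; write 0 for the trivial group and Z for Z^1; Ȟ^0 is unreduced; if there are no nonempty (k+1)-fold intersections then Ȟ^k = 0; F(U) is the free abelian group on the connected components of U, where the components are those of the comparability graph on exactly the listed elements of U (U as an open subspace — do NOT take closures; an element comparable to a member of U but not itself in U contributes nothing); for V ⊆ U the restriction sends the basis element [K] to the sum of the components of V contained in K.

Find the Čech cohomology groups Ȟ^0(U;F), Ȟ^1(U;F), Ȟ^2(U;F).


nonempty overlaps:
  A12={t22,t26,t30} A13={t5,t19,t22} A14={t4,t5,t21} A15={t4,t27,t29} A16={t27,t30,t31} A23={t3,t6,t22} A24={t8,t9,t12} A25={t3,t9,t16} A26={t8,t24,t30} A34={t5,t7,t10} A35={t1,t3,t28} A36={t7,t13,t28} A45={t4,t9,t15} A46={t7,t8,t11} A56={t18,t27,t28}
  A123={t22} A126={t30} A134={t5} A145={t4} A156={t27} A235={t3} A245={t9} A246={t8} A346={t7} A356={t28}
components per intersection:
  A1: {t4,t5,t14,t19,t21,t22,t26,t27,t29,t30,t31}
  A2: {t2,t3,t6,t8,t9,t12,t16,t22,t24,t26,t30}
  A3: {t1,t3,t5,t6,t7,t10,t13,t19,t22,t23,t28}
  A4: {t4,t5,t7,t8,t9,t10,t11,t12,t15,t20,t21}
  A5: {t1,t3,t4,t9,t15,t16,t17,t18,t25,t27,t28,t29}
  A6: {t7,t8,t11,t13,t18,t24,t27,t28,t30,t31,t32}
  A12: {t22,t26,t30}
  A13: {t5,t19,t22}
  A14: {t4,t5,t21}
  A15: {t4,t27,t29}
  A16: {t27,t30,t31}
  A23: {t3,t6,t22}
  A24: {t8,t9,t12}
  A25: {t3,t9,t16}
  A26: {t8,t24,t30}
  A34: {t5,t7,t10}
  A35: {t1,t3,t28}
  A36: {t7,t13,t28}
  A45: {t4,t9,t15}
  A46: {t7,t8,t11}
  A56: {t18,t27,t28}
  A123: {t22}
  A126: {t30}
  A134: {t5}
  A145: {t4}
  A156: {t27}
  A235: {t3}
  A245: {t9}
  A246: {t8}
  A346: {t7}
  A356: {t28}
C dims 6,15,10; δ0: rk 5, SNF 1^5; δ1: rk 10, SNF 1^9·2
degree 0: 6−5−0 = 1 → Ȟ^0 ≅ Z
degree 1: 15−10−5 = 0 → Ȟ^1 ≅ 0
degree 2: 10−0−10 = 0 plus torsion [2] → Ȟ^2 ≅ Z/2

Ȟ^0 = Z,  Ȟ^1 = 0,  Ȟ^2 = Z/2


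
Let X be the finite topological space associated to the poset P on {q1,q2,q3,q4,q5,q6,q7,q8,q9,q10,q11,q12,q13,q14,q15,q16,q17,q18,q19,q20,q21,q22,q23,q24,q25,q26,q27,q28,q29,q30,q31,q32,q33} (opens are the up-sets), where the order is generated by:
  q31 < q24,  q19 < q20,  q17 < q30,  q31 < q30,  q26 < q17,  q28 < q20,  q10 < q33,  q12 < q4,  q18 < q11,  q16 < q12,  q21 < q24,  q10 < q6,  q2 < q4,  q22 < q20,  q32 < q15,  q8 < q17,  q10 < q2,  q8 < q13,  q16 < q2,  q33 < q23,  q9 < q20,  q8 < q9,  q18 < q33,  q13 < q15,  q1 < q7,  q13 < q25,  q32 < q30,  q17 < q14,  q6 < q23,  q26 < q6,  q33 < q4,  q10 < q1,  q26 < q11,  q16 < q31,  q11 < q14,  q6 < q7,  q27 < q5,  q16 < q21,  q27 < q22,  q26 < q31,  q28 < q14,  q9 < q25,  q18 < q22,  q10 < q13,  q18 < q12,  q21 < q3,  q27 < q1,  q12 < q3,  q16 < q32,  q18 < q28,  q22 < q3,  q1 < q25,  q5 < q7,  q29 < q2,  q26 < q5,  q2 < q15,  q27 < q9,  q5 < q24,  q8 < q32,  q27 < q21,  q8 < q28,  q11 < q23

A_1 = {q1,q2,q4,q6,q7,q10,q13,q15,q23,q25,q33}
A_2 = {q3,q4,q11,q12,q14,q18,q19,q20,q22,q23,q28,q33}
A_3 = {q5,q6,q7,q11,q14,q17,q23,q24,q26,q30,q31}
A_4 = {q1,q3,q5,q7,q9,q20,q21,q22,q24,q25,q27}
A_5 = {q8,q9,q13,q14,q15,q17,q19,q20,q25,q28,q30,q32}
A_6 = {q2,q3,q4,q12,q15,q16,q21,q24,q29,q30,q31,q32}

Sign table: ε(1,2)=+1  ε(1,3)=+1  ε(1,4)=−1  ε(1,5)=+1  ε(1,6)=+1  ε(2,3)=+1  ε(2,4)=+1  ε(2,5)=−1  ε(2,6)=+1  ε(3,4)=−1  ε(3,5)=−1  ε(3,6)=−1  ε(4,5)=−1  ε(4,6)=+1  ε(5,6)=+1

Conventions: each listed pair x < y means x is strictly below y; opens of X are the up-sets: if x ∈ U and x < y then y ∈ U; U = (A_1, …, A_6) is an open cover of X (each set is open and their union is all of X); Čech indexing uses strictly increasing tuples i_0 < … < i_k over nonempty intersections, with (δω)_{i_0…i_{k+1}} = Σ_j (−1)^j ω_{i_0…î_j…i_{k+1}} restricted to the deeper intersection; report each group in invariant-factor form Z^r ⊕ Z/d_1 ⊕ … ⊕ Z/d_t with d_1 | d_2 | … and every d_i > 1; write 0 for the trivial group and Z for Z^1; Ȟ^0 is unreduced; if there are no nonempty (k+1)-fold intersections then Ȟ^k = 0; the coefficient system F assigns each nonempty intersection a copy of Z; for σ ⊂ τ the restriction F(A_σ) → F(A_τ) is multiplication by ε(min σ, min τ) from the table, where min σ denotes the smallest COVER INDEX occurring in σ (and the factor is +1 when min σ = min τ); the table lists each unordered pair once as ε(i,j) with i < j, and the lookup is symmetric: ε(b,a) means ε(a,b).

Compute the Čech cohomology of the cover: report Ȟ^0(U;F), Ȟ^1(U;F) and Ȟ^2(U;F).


nonempty intersections:
  A12={q4,q23,q33} A13={q6,q7,q23} A14={q1,q7,q25} A15={q13,q15,q25} A16={q2,q4,q15} A23={q11,q14,q23} A24={q3,q20,q22} A25={q14,q19,q20,q28} A26={q3,q4,q12} A34={q5,q7,q24} A35={q14,q17,q30} A36={q24,q30,q31} A45={q9,q20,q25} A46={q3,q21,q24} A56={q15,q30,q32}
  A123={q23} A126={q4} A134={q7} A145={q25} A156={q15} A235={q14} A245={q20} A246={q3} A346={q24} A356={q30}
C dims 6,15,10; δ0: rk 6, SNF 1^5·2; δ1: rk 9, SNF 1^9
Ȟ^0: (6−6)−0=0 ⇒ 0
Ȟ^1: (15−9)−6=0 plus torsion [2] ⇒ Z/2
Ȟ^2: (10−0)−9=1 ⇒ Z

Ȟ^0(U;F) ≅ 0, Ȟ^1(U;F) ≅ Z/2, Ȟ^2(U;F) ≅ Z


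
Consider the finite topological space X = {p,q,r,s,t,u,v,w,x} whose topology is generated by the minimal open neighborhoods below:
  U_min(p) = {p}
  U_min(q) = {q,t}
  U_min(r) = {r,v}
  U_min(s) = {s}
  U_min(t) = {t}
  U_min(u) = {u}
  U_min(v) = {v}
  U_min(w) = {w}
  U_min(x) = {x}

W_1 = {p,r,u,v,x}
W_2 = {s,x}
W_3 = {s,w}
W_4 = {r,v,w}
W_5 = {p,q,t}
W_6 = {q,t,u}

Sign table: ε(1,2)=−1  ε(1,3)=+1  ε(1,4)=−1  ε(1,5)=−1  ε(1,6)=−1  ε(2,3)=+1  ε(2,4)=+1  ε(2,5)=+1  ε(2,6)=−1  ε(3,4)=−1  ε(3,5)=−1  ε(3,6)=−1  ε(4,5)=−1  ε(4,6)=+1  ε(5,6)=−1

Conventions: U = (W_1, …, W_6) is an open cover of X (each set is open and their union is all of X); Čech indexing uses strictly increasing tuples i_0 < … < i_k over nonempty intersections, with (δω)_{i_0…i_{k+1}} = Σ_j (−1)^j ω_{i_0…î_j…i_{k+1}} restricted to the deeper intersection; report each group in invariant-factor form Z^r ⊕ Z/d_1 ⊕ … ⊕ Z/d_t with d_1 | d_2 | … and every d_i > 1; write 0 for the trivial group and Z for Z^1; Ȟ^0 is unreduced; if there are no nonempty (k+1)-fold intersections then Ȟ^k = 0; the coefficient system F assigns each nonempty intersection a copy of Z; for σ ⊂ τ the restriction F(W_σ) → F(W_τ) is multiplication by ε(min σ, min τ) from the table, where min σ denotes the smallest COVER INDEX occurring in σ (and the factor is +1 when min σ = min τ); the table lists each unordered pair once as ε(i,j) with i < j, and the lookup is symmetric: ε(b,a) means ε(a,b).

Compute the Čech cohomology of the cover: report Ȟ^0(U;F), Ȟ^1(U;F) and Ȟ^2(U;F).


intersection data:
  W12={x} W14={r,v} W15={p} W16={u} W23={s} W34={w} W56={q,t}
C dims 6,7; δ0: rk 6, SNF 1^5·2
Ȟ^0 = (6 − 6) − 0 = 0, so Ȟ^0 ≅ 0
Ȟ^1 = (7 − 0) − 6 = 1 plus torsion [2], so Ȟ^1 ≅ Z ⊕ Z/2
Ȟ^2 = (0 − 0) − 0 = 0, so Ȟ^2 ≅ 0

Ȟ^0 = 0; Ȟ^1 = Z ⊕ Z/2; Ȟ^2 = 0


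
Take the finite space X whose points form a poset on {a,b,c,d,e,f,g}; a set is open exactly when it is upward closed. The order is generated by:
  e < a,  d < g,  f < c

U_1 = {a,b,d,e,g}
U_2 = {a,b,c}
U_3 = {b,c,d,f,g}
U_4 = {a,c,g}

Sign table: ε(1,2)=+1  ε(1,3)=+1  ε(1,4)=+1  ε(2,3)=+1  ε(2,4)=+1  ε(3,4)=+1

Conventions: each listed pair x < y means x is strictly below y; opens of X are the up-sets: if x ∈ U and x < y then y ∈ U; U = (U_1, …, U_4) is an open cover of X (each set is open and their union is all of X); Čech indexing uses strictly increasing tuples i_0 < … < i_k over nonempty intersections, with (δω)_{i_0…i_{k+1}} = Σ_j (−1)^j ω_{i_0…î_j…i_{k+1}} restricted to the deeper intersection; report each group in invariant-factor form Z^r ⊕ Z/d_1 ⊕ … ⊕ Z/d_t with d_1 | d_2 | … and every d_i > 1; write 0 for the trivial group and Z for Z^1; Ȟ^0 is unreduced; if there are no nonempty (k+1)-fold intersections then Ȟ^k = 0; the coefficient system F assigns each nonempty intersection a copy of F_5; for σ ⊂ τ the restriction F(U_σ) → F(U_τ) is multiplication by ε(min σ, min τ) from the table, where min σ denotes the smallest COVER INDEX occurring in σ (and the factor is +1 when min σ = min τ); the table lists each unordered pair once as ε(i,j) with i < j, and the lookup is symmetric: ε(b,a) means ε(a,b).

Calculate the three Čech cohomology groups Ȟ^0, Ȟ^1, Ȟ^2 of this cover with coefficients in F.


Ȟ^0(U;F) ≅ Z/5; Ȟ^1(U;F) ≅ 0; Ȟ^2(U;F) ≅ Z/5

cover nerve:
  U12={a,b} U13={b,d,g} U14={a,g} U23={b,c} U24={a,c} U34={c,g}
  U123={b} U124={a} U134={g} U234={c}
C dims 4,6,4; δ0: rk_F5 3; δ1: rk_F5 3
Ȟ^0: (4−3)−0=1 ⇒ Z/5
Ȟ^1: (6−3)−3=0 ⇒ 0
Ȟ^2: (4−0)−3=1 ⇒ Z/5


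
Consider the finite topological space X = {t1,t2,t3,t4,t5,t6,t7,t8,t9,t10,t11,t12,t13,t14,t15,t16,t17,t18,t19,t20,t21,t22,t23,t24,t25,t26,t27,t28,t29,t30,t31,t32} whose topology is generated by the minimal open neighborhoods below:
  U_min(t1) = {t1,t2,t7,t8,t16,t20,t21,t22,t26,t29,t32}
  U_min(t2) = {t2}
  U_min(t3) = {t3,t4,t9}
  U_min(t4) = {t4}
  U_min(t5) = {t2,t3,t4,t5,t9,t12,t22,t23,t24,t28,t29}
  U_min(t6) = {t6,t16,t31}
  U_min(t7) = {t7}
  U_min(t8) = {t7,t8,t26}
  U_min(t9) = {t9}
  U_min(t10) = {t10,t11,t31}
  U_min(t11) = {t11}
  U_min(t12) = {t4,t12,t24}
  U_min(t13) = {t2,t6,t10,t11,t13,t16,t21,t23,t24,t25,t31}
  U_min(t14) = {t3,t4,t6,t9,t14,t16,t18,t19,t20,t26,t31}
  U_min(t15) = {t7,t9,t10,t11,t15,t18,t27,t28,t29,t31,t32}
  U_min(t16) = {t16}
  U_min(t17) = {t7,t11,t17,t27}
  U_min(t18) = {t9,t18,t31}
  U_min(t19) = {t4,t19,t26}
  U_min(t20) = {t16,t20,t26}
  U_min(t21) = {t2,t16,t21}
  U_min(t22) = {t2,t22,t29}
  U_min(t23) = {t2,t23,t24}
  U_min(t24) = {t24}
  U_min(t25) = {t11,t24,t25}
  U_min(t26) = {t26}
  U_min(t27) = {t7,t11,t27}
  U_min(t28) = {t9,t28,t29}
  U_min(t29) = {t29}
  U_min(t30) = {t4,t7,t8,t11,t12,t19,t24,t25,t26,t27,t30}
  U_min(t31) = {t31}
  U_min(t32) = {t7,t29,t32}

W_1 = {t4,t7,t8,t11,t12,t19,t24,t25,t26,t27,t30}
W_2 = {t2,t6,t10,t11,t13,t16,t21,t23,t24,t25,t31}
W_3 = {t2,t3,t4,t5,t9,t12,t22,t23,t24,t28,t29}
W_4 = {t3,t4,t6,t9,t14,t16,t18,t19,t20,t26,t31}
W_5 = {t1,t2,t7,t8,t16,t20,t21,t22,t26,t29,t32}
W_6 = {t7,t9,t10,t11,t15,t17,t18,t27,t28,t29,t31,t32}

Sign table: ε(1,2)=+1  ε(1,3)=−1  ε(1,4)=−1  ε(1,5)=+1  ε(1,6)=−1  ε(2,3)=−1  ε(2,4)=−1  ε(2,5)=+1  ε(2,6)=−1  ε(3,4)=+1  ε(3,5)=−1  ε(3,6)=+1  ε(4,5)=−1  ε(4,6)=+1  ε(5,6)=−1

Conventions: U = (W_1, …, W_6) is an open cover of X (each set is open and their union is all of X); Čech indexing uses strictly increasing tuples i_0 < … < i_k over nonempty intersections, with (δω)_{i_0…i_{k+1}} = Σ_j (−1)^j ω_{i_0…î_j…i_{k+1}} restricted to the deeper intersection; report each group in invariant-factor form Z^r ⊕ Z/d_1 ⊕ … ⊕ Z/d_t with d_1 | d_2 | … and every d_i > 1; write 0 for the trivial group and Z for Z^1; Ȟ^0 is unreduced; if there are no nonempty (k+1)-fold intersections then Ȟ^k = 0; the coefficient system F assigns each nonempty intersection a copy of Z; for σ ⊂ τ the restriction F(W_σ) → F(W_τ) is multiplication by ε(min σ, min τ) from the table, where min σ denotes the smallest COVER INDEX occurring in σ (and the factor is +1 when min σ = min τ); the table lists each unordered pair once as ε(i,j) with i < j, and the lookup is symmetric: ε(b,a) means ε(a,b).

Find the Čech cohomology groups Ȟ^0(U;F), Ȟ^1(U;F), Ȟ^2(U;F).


Ȟ^0(U;F) ≅ Z; Ȟ^1(U;F) ≅ 0; Ȟ^2(U;F) ≅ Z/2

nonempty intersections:
  W12={t11,t24,t25} W13={t4,t12,t24} W14={t4,t19,t26} W15={t7,t8,t26} W16={t7,t11,t27} W23={t2,t23,t24} W24={t6,t16,t31} W25={t2,t16,t21} W26={t10,t11,t31} W34={t3,t4,t9} W35={t2,t22,t29} W36={t9,t28,t29} W45={t16,t20,t26} W46={t9,t18,t31} W56={t7,t29,t32}
  W123={t24} W126={t11} W134={t4} W145={t26} W156={t7} W235={t2} W245={t16} W246={t31} W346={t9} W356={t29}
C dims 6,15,10; δ0: rk 5, SNF 1^5; δ1: rk 10, SNF 1^9·2
Ȟ^0: (6−5)−0=1 ⇒ Z
Ȟ^1: (15−10)−5=0 ⇒ 0
Ȟ^2: (10−0)−10=0 plus torsion [2] ⇒ Z/2


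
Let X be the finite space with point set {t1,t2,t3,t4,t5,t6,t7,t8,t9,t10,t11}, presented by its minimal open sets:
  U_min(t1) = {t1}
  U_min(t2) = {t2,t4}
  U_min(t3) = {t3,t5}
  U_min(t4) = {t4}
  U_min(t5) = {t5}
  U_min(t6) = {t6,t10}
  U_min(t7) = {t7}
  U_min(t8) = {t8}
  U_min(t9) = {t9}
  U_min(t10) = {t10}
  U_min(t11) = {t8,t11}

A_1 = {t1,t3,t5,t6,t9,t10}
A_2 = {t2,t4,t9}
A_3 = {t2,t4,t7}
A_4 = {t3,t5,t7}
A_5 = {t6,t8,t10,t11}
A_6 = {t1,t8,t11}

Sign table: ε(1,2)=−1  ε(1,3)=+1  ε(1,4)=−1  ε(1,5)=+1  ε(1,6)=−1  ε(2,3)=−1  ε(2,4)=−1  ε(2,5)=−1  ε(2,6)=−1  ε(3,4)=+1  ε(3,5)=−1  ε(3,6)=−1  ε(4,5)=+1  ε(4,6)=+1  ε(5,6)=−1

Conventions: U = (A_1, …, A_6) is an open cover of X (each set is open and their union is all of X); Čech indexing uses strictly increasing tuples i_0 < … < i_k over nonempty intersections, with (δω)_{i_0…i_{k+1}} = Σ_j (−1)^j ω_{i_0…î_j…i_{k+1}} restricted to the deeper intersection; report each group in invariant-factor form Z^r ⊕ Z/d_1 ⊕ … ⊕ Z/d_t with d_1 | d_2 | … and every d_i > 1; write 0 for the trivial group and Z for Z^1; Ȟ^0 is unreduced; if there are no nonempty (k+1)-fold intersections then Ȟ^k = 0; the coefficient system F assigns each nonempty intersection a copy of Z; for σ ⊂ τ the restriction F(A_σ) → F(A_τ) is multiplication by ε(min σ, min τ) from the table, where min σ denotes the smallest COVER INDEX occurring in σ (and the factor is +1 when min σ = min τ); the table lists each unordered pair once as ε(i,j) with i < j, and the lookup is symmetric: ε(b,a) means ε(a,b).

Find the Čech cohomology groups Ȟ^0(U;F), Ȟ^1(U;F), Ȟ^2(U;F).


Ȟ^0 ≅ 0, Ȟ^1 ≅ Z ⊕ Z/2, Ȟ^2 ≅ 0

nonempty overlaps:
  A12={t9} A14={t3,t5} A15={t6,t10} A16={t1} A23={t2,t4} A34={t7} A56={t8,t11}
C dims 6,7; δ0: rk 6, SNF 1^5·2
degree 0: 6−6−0 = 0 → Ȟ^0 ≅ 0
degree 1: 7−0−6 = 1 plus torsion [2] → Ȟ^1 ≅ Z ⊕ Z/2
degree 2: 0−0−0 = 0 → Ȟ^2 ≅ 0


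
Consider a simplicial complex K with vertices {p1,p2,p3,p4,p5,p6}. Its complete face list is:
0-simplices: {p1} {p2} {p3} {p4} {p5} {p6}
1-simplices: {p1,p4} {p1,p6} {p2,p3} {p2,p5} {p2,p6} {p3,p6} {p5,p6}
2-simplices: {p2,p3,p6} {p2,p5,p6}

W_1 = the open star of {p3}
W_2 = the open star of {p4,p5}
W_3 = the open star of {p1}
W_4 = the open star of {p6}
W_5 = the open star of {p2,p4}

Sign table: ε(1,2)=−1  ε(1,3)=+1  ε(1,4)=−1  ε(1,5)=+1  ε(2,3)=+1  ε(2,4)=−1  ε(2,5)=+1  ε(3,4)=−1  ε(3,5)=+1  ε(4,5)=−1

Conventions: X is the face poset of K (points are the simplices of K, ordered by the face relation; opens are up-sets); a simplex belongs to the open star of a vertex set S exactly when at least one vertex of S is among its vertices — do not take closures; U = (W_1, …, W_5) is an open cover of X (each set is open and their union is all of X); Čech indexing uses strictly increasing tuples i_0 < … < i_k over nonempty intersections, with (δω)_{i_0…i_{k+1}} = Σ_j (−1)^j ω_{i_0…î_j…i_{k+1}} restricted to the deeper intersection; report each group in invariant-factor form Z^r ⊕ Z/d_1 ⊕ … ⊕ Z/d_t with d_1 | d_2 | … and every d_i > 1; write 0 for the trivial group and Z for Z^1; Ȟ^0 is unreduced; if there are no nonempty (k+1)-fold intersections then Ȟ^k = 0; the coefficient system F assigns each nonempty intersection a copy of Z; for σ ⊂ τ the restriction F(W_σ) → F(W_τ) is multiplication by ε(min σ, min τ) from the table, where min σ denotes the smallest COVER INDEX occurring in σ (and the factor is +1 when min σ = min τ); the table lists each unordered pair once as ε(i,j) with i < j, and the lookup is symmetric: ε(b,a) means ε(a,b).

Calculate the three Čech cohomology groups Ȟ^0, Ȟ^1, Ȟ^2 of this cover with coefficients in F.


cover nerve:
  W1={{p3},{p2,p3},{p3,p6},{p2,p3,p6}} W2={{p4},{p5},{p1,p4},{p2,p5},{p5,p6},{p2,p5,p6}} W3={{p1},{p1,p4},{p1,p6}} W4={{p6},{p1,p6},{p2,p6},{p3,p6},{p5,p6},{p2,p3,p6},{p2,p5,p6}} W5={{p2},{p4},{p1,p4},{p2,p3},{p2,p5},{p2,p6},{p2,p3,p6},{p2,p5,p6}}
  W14={{p3,p6},{p2,p3,p6}} W15={{p2,p3},{p2,p3,p6}} W23={{p1,p4}} W24={{p5,p6},{p2,p5,p6}} W25={{p4},{p1,p4},{p2,p5},{p2,p5,p6}} W34={{p1,p6}} W35={{p1,p4}} W45={{p2,p6},{p2,p3,p6},{p2,p5,p6}}
  W145={{p2,p3,p6}} W235={{p1,p4}} W245={{p2,p5,p6}}
C dims 5,8,3; δ0: rk 4, SNF 1^4; δ1: rk 3, SNF 1^3
Ȟ^0: (5−4)−0=1 ⇒ Z
Ȟ^1: (8−3)−4=1 ⇒ Z
Ȟ^2: (3−0)−3=0 ⇒ 0

Ȟ^0 = Z; Ȟ^1 = Z; Ȟ^2 = 0


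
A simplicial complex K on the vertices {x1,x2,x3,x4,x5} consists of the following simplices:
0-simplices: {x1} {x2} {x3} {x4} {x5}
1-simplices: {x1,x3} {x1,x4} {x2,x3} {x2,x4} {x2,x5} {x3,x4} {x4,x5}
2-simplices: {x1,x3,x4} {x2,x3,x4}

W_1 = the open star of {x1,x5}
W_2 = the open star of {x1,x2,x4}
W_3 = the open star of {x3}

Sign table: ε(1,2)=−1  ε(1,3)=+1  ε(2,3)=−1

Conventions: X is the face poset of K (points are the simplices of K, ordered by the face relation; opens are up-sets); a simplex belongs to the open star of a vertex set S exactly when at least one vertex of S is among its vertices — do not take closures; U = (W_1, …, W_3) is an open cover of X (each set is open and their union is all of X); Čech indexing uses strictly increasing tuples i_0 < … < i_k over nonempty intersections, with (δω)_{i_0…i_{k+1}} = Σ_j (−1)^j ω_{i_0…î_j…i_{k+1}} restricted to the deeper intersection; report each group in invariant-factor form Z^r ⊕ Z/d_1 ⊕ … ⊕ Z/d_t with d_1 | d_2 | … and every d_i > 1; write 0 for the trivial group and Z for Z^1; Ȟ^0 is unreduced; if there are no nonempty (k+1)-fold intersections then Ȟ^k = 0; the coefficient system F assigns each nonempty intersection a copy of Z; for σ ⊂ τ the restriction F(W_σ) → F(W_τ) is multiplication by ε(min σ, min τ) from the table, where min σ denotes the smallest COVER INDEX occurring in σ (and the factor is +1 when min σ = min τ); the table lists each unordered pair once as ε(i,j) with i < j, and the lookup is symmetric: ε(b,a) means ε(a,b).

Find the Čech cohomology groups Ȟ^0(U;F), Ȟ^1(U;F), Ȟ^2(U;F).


Ȟ^0 = Z, Ȟ^1 = 0 and Ȟ^2 = 0

nonempty overlaps:
  W1={{x1},{x5},{x1,x3},{x1,x4},{x2,x5},{x4,x5},{x1,x3,x4}} W2={{x1},{x2},{x4},{x1,x3},{x1,x4},{x2,x3},{x2,x4},{x2,x5},{x3,x4},{x4,x5},{x1,x3,x4},{x2,x3,x4}} W3={{x3},{x1,x3},{x2,x3},{x3,x4},{x1,x3,x4},{x2,x3,x4}}
  W12={{x1},{x1,x3},{x1,x4},{x2,x5},{x4,x5},{x1,x3,x4}} W13={{x1,x3},{x1,x3,x4}} W23={{x1,x3},{x2,x3},{x3,x4},{x1,x3,x4},{x2,x3,x4}}
  W123={{x1,x3},{x1,x3,x4}}
C dims 3,3,1; δ0: rk 2, SNF 1^2; δ1: rk 1, SNF 1^1
degree 0: 3−2−0 = 1 → Ȟ^0 ≅ Z
degree 1: 3−1−2 = 0 → Ȟ^1 ≅ 0
degree 2: 1−0−1 = 0 → Ȟ^2 ≅ 0


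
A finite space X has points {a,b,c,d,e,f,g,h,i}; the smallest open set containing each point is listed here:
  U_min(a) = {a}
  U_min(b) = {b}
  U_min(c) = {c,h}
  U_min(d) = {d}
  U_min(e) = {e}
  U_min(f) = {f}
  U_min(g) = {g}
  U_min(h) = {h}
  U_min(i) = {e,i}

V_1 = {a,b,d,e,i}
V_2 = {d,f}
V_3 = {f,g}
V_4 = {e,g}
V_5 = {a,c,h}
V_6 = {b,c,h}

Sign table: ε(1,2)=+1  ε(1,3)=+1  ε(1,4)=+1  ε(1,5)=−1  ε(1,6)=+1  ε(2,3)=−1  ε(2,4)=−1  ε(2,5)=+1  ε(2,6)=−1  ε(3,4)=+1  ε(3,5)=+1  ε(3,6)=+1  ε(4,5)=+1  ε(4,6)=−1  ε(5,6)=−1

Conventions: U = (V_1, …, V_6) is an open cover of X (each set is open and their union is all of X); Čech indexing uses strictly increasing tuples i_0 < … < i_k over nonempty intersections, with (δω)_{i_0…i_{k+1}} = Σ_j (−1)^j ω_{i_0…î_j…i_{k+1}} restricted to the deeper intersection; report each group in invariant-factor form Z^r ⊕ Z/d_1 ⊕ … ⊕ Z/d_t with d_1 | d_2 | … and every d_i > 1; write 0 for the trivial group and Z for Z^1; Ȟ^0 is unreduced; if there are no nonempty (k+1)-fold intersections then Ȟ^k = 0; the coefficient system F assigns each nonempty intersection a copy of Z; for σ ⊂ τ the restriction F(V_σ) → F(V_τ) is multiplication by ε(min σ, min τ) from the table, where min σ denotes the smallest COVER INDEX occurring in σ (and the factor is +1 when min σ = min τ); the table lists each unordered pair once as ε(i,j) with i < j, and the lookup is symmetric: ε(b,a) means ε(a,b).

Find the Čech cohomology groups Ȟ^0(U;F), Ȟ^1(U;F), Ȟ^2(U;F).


nerve of the cover:
  V12={d} V14={e} V15={a} V16={b} V23={f} V34={g} V56={c,h}
C dims 6,7; δ0: rk 6, SNF 1^5·2
Ȟ^0 = (6 − 6) − 0 = 0, so Ȟ^0 ≅ 0
Ȟ^1 = (7 − 0) − 6 = 1 plus torsion [2], so Ȟ^1 ≅ Z ⊕ Z/2
Ȟ^2 = (0 − 0) − 0 = 0, so Ȟ^2 ≅ 0

Ȟ^0 ≅ 0,  Ȟ^1 ≅ Z ⊕ Z/2,  Ȟ^2 ≅ 0
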